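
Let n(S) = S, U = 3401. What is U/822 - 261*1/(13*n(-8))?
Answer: 284123/42744 ≈ 6.6471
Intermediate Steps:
U/822 - 261*1/(13*n(-8)) = 3401/822 - 261/((-8*13)) = 3401*(1/822) - 261/(-104) = 3401/822 - 261*(-1/104) = 3401/822 + 261/104 = 284123/42744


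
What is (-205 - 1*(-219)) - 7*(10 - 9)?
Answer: 7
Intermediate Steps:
(-205 - 1*(-219)) - 7*(10 - 9) = (-205 + 219) - 7*1 = 14 - 7 = 7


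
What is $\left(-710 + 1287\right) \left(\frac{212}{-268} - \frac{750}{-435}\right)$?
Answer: $\frac{1046101}{1943} \approx 538.39$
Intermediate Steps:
$\left(-710 + 1287\right) \left(\frac{212}{-268} - \frac{750}{-435}\right) = 577 \left(212 \left(- \frac{1}{268}\right) - - \frac{50}{29}\right) = 577 \left(- \frac{53}{67} + \frac{50}{29}\right) = 577 \cdot \frac{1813}{1943} = \frac{1046101}{1943}$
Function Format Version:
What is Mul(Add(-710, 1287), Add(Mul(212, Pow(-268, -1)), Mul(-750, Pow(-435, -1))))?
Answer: Rational(1046101, 1943) ≈ 538.39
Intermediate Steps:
Mul(Add(-710, 1287), Add(Mul(212, Pow(-268, -1)), Mul(-750, Pow(-435, -1)))) = Mul(577, Add(Mul(212, Rational(-1, 268)), Mul(-750, Rational(-1, 435)))) = Mul(577, Add(Rational(-53, 67), Rational(50, 29))) = Mul(577, Rational(1813, 1943)) = Rational(1046101, 1943)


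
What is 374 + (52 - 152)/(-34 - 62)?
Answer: 9001/24 ≈ 375.04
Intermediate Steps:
374 + (52 - 152)/(-34 - 62) = 374 - 100/(-96) = 374 - 100*(-1/96) = 374 + 25/24 = 9001/24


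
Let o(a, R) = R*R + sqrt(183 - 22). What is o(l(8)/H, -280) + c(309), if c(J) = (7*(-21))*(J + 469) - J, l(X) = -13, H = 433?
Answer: -36275 + sqrt(161) ≈ -36262.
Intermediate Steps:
c(J) = -68943 - 148*J (c(J) = -147*(469 + J) - J = (-68943 - 147*J) - J = -68943 - 148*J)
o(a, R) = sqrt(161) + R**2 (o(a, R) = R**2 + sqrt(161) = sqrt(161) + R**2)
o(l(8)/H, -280) + c(309) = (sqrt(161) + (-280)**2) + (-68943 - 148*309) = (sqrt(161) + 78400) + (-68943 - 45732) = (78400 + sqrt(161)) - 114675 = -36275 + sqrt(161)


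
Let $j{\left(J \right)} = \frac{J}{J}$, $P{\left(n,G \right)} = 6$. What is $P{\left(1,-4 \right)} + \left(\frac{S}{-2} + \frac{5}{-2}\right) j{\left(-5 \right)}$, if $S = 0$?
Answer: $\frac{7}{2} \approx 3.5$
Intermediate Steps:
$j{\left(J \right)} = 1$
$P{\left(1,-4 \right)} + \left(\frac{S}{-2} + \frac{5}{-2}\right) j{\left(-5 \right)} = 6 + \left(\frac{0}{-2} + \frac{5}{-2}\right) 1 = 6 + \left(0 \left(- \frac{1}{2}\right) + 5 \left(- \frac{1}{2}\right)\right) 1 = 6 + \left(0 - \frac{5}{2}\right) 1 = 6 - \frac{5}{2} = \frac{7}{2}$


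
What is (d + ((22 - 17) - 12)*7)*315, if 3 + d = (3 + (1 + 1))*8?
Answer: -3780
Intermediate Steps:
d = 37 (d = -3 + (3 + (1 + 1))*8 = -3 + (3 + 2)*8 = -3 + 5*8 = -3 + 40 = 37)
(d + ((22 - 17) - 12)*7)*315 = (37 + ((22 - 17) - 12)*7)*315 = (37 + (5 - 12)*7)*315 = (37 - 7*7)*315 = (37 - 49)*315 = -12*315 = -3780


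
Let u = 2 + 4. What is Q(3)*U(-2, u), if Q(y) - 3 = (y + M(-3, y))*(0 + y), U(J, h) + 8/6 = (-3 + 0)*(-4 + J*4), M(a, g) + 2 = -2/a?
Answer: 832/3 ≈ 277.33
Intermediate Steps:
u = 6
M(a, g) = -2 - 2/a
U(J, h) = 32/3 - 12*J (U(J, h) = -4/3 + (-3 + 0)*(-4 + J*4) = -4/3 - 3*(-4 + 4*J) = -4/3 + (12 - 12*J) = 32/3 - 12*J)
Q(y) = 3 + y*(-4/3 + y) (Q(y) = 3 + (y + (-2 - 2/(-3)))*(0 + y) = 3 + (y + (-2 - 2*(-1/3)))*y = 3 + (y + (-2 + 2/3))*y = 3 + (y - 4/3)*y = 3 + (-4/3 + y)*y = 3 + y*(-4/3 + y))
Q(3)*U(-2, u) = (3 + 3**2 - 4/3*3)*(32/3 - 12*(-2)) = (3 + 9 - 4)*(32/3 + 24) = 8*(104/3) = 832/3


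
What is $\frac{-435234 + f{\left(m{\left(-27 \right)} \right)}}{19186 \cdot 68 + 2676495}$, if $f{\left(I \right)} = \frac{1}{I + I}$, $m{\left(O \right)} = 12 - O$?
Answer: $- \frac{33948251}{310529154} \approx -0.10932$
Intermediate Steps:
$f{\left(I \right)} = \frac{1}{2 I}$
$\frac{-435234 + f{\left(m{\left(-27 \right)} \right)}}{19186 \cdot 68 + 2676495} = \frac{-435234 + \frac{1}{2 \left(12 - -27\right)}}{19186 \cdot 68 + 2676495} = \frac{-435234 + \frac{1}{2 \left(12 + 27\right)}}{1304648 + 2676495} = \frac{-435234 + \frac{1}{2 \cdot 39}}{3981143} = \left(-435234 + \frac{1}{2} \cdot \frac{1}{39}\right) \frac{1}{3981143} = \left(-435234 + \frac{1}{78}\right) \frac{1}{3981143} = \left(- \frac{33948251}{78}\right) \frac{1}{3981143} = - \frac{33948251}{310529154}$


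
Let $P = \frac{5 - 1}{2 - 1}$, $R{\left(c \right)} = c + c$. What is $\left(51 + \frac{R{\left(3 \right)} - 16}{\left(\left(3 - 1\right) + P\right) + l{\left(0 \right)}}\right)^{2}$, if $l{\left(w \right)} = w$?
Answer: $\frac{21904}{9} \approx 2433.8$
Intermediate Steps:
$R{\left(c \right)} = 2 c$
$P = 4$ ($P = \frac{4}{1} = 4 \cdot 1 = 4$)
$\left(51 + \frac{R{\left(3 \right)} - 16}{\left(\left(3 - 1\right) + P\right) + l{\left(0 \right)}}\right)^{2} = \left(51 + \frac{2 \cdot 3 - 16}{\left(\left(3 - 1\right) + 4\right) + 0}\right)^{2} = \left(51 + \frac{6 - 16}{\left(2 + 4\right) + 0}\right)^{2} = \left(51 - \frac{10}{6 + 0}\right)^{2} = \left(51 - \frac{10}{6}\right)^{2} = \left(51 - \frac{5}{3}\right)^{2} = \left(\frac{148}{3}\right)^{2} = \frac{21904}{9}$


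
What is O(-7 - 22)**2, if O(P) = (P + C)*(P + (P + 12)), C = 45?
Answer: 541696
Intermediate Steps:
O(P) = (12 + 2*P)*(45 + P) (O(P) = (P + 45)*(P + (P + 12)) = (45 + P)*(P + (12 + P)) = (45 + P)*(12 + 2*P) = (12 + 2*P)*(45 + P))
O(-7 - 22)**2 = (540 + 2*(-7 - 22)**2 + 102*(-7 - 22))**2 = (540 + 2*(-29)**2 + 102*(-29))**2 = (540 + 2*841 - 2958)**2 = (540 + 1682 - 2958)**2 = (-736)**2 = 541696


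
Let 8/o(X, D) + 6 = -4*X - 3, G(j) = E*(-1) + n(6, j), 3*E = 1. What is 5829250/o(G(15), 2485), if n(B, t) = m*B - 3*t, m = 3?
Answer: 877302125/12 ≈ 7.3108e+7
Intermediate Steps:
E = ⅓ (E = (⅓)*1 = ⅓ ≈ 0.33333)
n(B, t) = -3*t + 3*B (n(B, t) = 3*B - 3*t = -3*t + 3*B)
G(j) = 53/3 - 3*j (G(j) = (⅓)*(-1) + (-3*j + 3*6) = -⅓ + (-3*j + 18) = -⅓ + (18 - 3*j) = 53/3 - 3*j)
o(X, D) = 8/(-9 - 4*X) (o(X, D) = 8/(-6 + (-4*X - 3)) = 8/(-6 + (-3 - 4*X)) = 8/(-9 - 4*X))
5829250/o(G(15), 2485) = 5829250/((-8/(9 + 4*(53/3 - 3*15)))) = 5829250/((-8/(9 + 4*(53/3 - 45)))) = 5829250/((-8/(9 + 4*(-82/3)))) = 5829250/((-8/(9 - 328/3))) = 5829250/((-8/(-301/3))) = 5829250/((-8*(-3/301))) = 5829250/(24/301) = 5829250*(301/24) = 877302125/12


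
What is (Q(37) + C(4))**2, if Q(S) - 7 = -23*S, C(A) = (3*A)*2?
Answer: 672400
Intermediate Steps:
C(A) = 6*A
Q(S) = 7 - 23*S
(Q(37) + C(4))**2 = ((7 - 23*37) + 6*4)**2 = ((7 - 851) + 24)**2 = (-844 + 24)**2 = (-820)**2 = 672400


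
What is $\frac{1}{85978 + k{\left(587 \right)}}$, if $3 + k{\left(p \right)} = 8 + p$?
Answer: $\frac{1}{86570} \approx 1.1551 \cdot 10^{-5}$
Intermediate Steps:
$k{\left(p \right)} = 5 + p$ ($k{\left(p \right)} = -3 + \left(8 + p\right) = 5 + p$)
$\frac{1}{85978 + k{\left(587 \right)}} = \frac{1}{85978 + \left(5 + 587\right)} = \frac{1}{85978 + 592} = \frac{1}{86570}$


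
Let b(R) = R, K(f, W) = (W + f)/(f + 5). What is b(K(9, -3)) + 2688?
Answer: 18819/7 ≈ 2688.4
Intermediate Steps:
K(f, W) = (W + f)/(5 + f)
b(K(9, -3)) + 2688 = (-3 + 9)/(5 + 9) + 2688 = 6/14 + 2688 = (1/14)*6 + 2688 = 3/7 + 2688 = 18819/7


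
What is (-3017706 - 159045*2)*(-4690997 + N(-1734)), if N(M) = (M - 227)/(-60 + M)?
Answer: 4678813409305662/299 ≈ 1.5648e+13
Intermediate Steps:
N(M) = (-227 + M)/(-60 + M)
(-3017706 - 159045*2)*(-4690997 + N(-1734)) = (-3017706 - 159045*2)*(-4690997 + (-227 - 1734)/(-60 - 1734)) = (-3017706 - 318090)*(-4690997 - 1961/(-1794)) = -3335796*(-4690997 - 1/1794*(-1961)) = -3335796*(-4690997 + 1961/1794) = -3335796*(-8415646657/1794) = 4678813409305662/299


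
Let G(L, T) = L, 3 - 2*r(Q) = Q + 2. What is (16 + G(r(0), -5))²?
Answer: 1089/4 ≈ 272.25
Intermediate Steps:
r(Q) = ½ - Q/2 (r(Q) = 3/2 - (Q + 2)/2 = 3/2 - (2 + Q)/2 = 3/2 + (-1 - Q/2) = ½ - Q/2)
(16 + G(r(0), -5))² = (16 + (½ - ½*0))² = (16 + (½ + 0))² = (16 + ½)² = (33/2)² = 1089/4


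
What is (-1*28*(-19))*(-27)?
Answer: -14364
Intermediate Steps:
(-1*28*(-19))*(-27) = -28*(-19)*(-27) = 532*(-27) = -14364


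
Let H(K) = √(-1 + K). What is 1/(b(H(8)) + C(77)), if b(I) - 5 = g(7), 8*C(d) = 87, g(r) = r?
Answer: 8/183 ≈ 0.043716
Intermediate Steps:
C(d) = 87/8 (C(d) = (⅛)*87 = 87/8)
b(I) = 12 (b(I) = 5 + 7 = 12)
1/(b(H(8)) + C(77)) = 1/(12 + 87/8) = 1/(183/8) = 8/183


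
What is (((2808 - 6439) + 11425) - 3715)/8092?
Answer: 4079/8092 ≈ 0.50408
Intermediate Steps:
(((2808 - 6439) + 11425) - 3715)/8092 = ((-3631 + 11425) - 3715)*(1/8092) = (7794 - 3715)*(1/8092) = 4079*(1/8092) = 4079/8092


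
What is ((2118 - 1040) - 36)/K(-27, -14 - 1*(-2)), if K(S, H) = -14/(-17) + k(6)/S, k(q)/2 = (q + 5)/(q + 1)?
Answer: 1673973/1136 ≈ 1473.6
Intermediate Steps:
k(q) = 2*(5 + q)/(1 + q) (k(q) = 2*((q + 5)/(q + 1)) = 2*((5 + q)/(1 + q)) = 2*(5 + q)/(1 + q))
K(S, H) = 14/17 + 22/(7*S) (K(S, H) = -14/(-17) + (2*(5 + 6)/(1 + 6))/S = -14*(-1/17) + (2*11/7)/S = 14/17 + (2*(1/7)*11)/S = 14/17 + 22/(7*S))
((2118 - 1040) - 36)/K(-27, -14 - 1*(-2)) = ((2118 - 1040) - 36)/(((2/119)*(187 + 49*(-27))/(-27))) = (1078 - 36)/(((2/119)*(-1/27)*(187 - 1323))) = 1042/(((2/119)*(-1/27)*(-1136))) = 1042/(2272/3213) = 1042*(3213/2272) = 1673973/1136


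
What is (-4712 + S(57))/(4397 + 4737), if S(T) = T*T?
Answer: -1463/9134 ≈ -0.16017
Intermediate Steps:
S(T) = T²
(-4712 + S(57))/(4397 + 4737) = (-4712 + 57²)/(4397 + 4737) = (-4712 + 3249)/9134 = -1463*1/9134 = -1463/9134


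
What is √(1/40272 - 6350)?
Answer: I*√643665359883/10068 ≈ 79.687*I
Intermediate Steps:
√(1/40272 - 6350) = √(-255727199/40272) = I*√643665359883/10068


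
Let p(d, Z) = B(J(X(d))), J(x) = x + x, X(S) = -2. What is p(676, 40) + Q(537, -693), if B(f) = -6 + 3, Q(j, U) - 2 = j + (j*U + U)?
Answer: -372298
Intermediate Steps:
Q(j, U) = 2 + U + j + U*j (Q(j, U) = 2 + (j + (j*U + U)) = 2 + (j + (U*j + U)) = 2 + (j + (U + U*j)) = 2 + (U + j + U*j) = 2 + U + j + U*j)
J(x) = 2*x
B(f) = -3
p(d, Z) = -3
p(676, 40) + Q(537, -693) = -3 + (2 - 693 + 537 - 693*537) = -3 + (2 - 693 + 537 - 372141) = -3 - 372295 = -372298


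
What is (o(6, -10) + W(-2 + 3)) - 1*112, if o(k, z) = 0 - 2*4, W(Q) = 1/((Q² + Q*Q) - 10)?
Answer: -961/8 ≈ -120.13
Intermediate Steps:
W(Q) = 1/(-10 + 2*Q²) (W(Q) = 1/((Q² + Q²) - 10) = 1/(2*Q² - 10) = 1/(-10 + 2*Q²))
o(k, z) = -8 (o(k, z) = 0 - 8 = -8)
(o(6, -10) + W(-2 + 3)) - 1*112 = (-8 + 1/(2*(-5 + (-2 + 3)²))) - 1*112 = (-8 + 1/(2*(-5 + 1²))) - 112 = (-8 + 1/(2*(-5 + 1))) - 112 = (-8 + (½)/(-4)) - 112 = (-8 + (½)*(-¼)) - 112 = (-8 - ⅛) - 112 = -65/8 - 112 = -961/8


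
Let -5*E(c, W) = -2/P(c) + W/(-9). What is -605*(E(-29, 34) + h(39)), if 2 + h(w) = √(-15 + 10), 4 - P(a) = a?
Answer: 6710/9 - 605*I*√5 ≈ 745.56 - 1352.8*I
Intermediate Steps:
P(a) = 4 - a
h(w) = -2 + I*√5 (h(w) = -2 + √(-15 + 10) = -2 + √(-5) = -2 + I*√5)
E(c, W) = W/45 + 2/(5*(4 - c)) (E(c, W) = -(-2/(4 - c) + W/(-9))/5 = -(-2/(4 - c) + W*(-⅑))/5 = -(-2/(4 - c) - W/9)/5 = W/45 + 2/(5*(4 - c)))
-605*(E(-29, 34) + h(39)) = -605*((-18 + 34*(-4 - 29))/(45*(-4 - 29)) + (-2 + I*√5)) = -605*((1/45)*(-18 + 34*(-33))/(-33) + (-2 + I*√5)) = -605*((1/45)*(-1/33)*(-18 - 1122) + (-2 + I*√5)) = -605*((1/45)*(-1/33)*(-1140) + (-2 + I*√5)) = -605*(76/99 + (-2 + I*√5)) = -605*(-122/99 + I*√5) = 6710/9 - 605*I*√5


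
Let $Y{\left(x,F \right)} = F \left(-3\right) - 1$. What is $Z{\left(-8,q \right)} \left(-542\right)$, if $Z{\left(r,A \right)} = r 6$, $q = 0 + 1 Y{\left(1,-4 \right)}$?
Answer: $26016$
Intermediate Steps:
$Y{\left(x,F \right)} = -1 - 3 F$ ($Y{\left(x,F \right)} = - 3 F - 1 = -1 - 3 F$)
$q = 11$ ($q = 0 + 1 \left(-1 - -12\right) = 0 + 1 \left(-1 + 12\right) = 0 + 1 \cdot 11 = 0 + 11 = 11$)
$Z{\left(r,A \right)} = 6 r$
$Z{\left(-8,q \right)} \left(-542\right) = 6 \left(-8\right) \left(-542\right) = \left(-48\right) \left(-542\right) = 26016$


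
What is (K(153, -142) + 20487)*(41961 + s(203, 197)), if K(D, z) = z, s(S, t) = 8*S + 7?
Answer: 886879240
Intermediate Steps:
s(S, t) = 7 + 8*S
(K(153, -142) + 20487)*(41961 + s(203, 197)) = (-142 + 20487)*(41961 + (7 + 8*203)) = 20345*(41961 + (7 + 1624)) = 20345*(41961 + 1631) = 20345*43592 = 886879240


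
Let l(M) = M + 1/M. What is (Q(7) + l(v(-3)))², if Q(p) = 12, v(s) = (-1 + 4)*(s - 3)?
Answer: 11881/324 ≈ 36.670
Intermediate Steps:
v(s) = -9 + 3*s (v(s) = 3*(-3 + s) = -9 + 3*s)
(Q(7) + l(v(-3)))² = (12 + ((-9 + 3*(-3)) + 1/(-9 + 3*(-3))))² = (12 + ((-9 - 9) + 1/(-9 - 9)))² = (12 + (-18 + 1/(-18)))² = (12 + (-18 - 1/18))² = (12 - 325/18)² = (-109/18)² = 11881/324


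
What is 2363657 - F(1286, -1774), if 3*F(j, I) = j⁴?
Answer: -2735034118645/3 ≈ -9.1168e+11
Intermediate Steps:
F(j, I) = j⁴/3
2363657 - F(1286, -1774) = 2363657 - 1286⁴/3 = 2363657 - 2735041209616/3 = -2735034118645/3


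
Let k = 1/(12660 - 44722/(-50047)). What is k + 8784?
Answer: 5565891543775/633639742 ≈ 8784.0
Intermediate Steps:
k = 50047/633639742 (k = 1/(12660 - 44722*(-1/50047)) = 1/(12660 + 44722/50047) = 1/(633639742/50047) = 50047/633639742 ≈ 7.8983e-5)
k + 8784 = 50047/633639742 + 8784 = 5565891543775/633639742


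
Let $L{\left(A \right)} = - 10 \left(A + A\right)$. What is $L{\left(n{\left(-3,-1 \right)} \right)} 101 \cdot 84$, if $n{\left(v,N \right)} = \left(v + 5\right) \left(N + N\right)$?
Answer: $678720$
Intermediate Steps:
$n{\left(v,N \right)} = 2 N \left(5 + v\right)$ ($n{\left(v,N \right)} = \left(5 + v\right) 2 N = 2 N \left(5 + v\right)$)
$L{\left(A \right)} = - 20 A$ ($L{\left(A \right)} = - 10 \cdot 2 A = - 20 A$)
$L{\left(n{\left(-3,-1 \right)} \right)} 101 \cdot 84 = - 20 \cdot 2 \left(-1\right) \left(5 - 3\right) 101 \cdot 84 = - 20 \cdot 2 \left(-1\right) 2 \cdot 101 \cdot 84 = \left(-20\right) \left(-4\right) 101 \cdot 84 = 80 \cdot 101 \cdot 84 = 8080 \cdot 84 = 678720$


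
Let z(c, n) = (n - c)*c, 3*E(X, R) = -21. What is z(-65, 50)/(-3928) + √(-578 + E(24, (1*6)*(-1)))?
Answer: 7475/3928 + 3*I*√65 ≈ 1.903 + 24.187*I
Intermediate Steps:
E(X, R) = -7 (E(X, R) = (⅓)*(-21) = -7)
z(c, n) = c*(n - c)
z(-65, 50)/(-3928) + √(-578 + E(24, (1*6)*(-1))) = -65*(50 - 1*(-65))/(-3928) + √(-578 - 7) = -65*(50 + 65)*(-1/3928) + √(-585) = -65*115*(-1/3928) + 3*I*√65 = -7475*(-1/3928) + 3*I*√65 = 7475/3928 + 3*I*√65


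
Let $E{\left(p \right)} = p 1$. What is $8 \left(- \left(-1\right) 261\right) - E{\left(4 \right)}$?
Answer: $2084$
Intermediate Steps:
$E{\left(p \right)} = p$
$8 \left(- \left(-1\right) 261\right) - E{\left(4 \right)} = 8 \left(- \left(-1\right) 261\right) - 4 = 8 \left(\left(-1\right) \left(-261\right)\right) - 4 = 8 \cdot 261 - 4 = 2088 - 4 = 2084$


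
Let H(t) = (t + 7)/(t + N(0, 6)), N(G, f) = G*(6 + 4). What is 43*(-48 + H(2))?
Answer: -3741/2 ≈ -1870.5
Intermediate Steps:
N(G, f) = 10*G (N(G, f) = G*10 = 10*G)
H(t) = (7 + t)/t (H(t) = (t + 7)/(t + 10*0) = (7 + t)/(t + 0) = (7 + t)/t)
43*(-48 + H(2)) = 43*(-48 + (7 + 2)/2) = 43*(-48 + (1/2)*9) = 43*(-48 + 9/2) = 43*(-87/2) = -3741/2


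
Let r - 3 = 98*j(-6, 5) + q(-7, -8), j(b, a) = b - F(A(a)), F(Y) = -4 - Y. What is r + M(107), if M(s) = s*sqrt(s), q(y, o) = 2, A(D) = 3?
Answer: 103 + 107*sqrt(107) ≈ 1209.8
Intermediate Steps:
j(b, a) = 7 + b (j(b, a) = b - (-4 - 1*3) = b - (-4 - 3) = b - 1*(-7) = b + 7 = 7 + b)
M(s) = s**(3/2)
r = 103 (r = 3 + (98*(7 - 6) + 2) = 3 + (98*1 + 2) = 3 + (98 + 2) = 3 + 100 = 103)
r + M(107) = 103 + 107**(3/2) = 103 + 107*sqrt(107)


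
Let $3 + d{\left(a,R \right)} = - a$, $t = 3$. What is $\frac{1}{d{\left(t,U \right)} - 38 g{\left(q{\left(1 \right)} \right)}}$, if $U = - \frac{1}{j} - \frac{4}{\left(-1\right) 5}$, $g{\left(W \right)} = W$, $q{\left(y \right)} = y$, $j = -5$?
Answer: $- \frac{1}{44} \approx -0.022727$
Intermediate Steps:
$U = 1$ ($U = - \frac{1}{-5} - \frac{4}{\left(-1\right) 5} = \left(-1\right) \left(- \frac{1}{5}\right) - \frac{4}{-5} = \frac{1}{5} - - \frac{4}{5} = \frac{1}{5} + \frac{4}{5} = 1$)
$d{\left(a,R \right)} = -3 - a$
$\frac{1}{d{\left(t,U \right)} - 38 g{\left(q{\left(1 \right)} \right)}} = \frac{1}{\left(-3 - 3\right) - 38} = \frac{1}{-6 - 38} = \frac{1}{-44} = - \frac{1}{44}$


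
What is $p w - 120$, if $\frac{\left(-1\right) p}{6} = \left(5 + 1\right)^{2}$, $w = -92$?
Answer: $19752$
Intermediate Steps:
$p = -216$ ($p = - 6 \left(5 + 1\right)^{2} = - 6 \cdot 6^{2} = \left(-6\right) 36 = -216$)
$p w - 120 = \left(-216\right) \left(-92\right) - 120 = 19872 - 120 = 19752$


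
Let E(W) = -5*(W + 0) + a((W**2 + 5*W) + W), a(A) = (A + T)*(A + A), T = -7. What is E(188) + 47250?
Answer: 2659949270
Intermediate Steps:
a(A) = 2*A*(-7 + A) (a(A) = (A - 7)*(A + A) = (-7 + A)*(2*A) = 2*A*(-7 + A))
E(W) = -5*W + 2*(W**2 + 6*W)*(-7 + W**2 + 6*W) (E(W) = -5*(W + 0) + 2*((W**2 + 5*W) + W)*(-7 + ((W**2 + 5*W) + W)) = -5*W + 2*(W**2 + 6*W)*(-7 + (W**2 + 6*W)) = -5*W + 2*(W**2 + 6*W)*(-7 + W**2 + 6*W))
E(188) + 47250 = 188*(-5 + 2*(-7 + 188*(6 + 188))*(6 + 188)) + 47250 = 188*(-5 + 2*(-7 + 188*194)*194) + 47250 = 188*(-5 + 2*(-7 + 36472)*194) + 47250 = 188*(-5 + 2*36465*194) + 47250 = 188*(-5 + 14148420) + 47250 = 188*14148415 + 47250 = 2659902020 + 47250 = 2659949270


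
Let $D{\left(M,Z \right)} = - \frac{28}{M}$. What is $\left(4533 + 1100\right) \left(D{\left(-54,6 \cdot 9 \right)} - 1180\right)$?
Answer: $- \frac{179388518}{27} \approx -6.644 \cdot 10^{6}$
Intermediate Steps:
$\left(4533 + 1100\right) \left(D{\left(-54,6 \cdot 9 \right)} - 1180\right) = \left(4533 + 1100\right) \left(- \frac{28}{-54} - 1180\right) = 5633 \left(\left(-28\right) \left(- \frac{1}{54}\right) - 1180\right) = 5633 \left(\frac{14}{27} - 1180\right) = 5633 \left(- \frac{31846}{27}\right) = - \frac{179388518}{27}$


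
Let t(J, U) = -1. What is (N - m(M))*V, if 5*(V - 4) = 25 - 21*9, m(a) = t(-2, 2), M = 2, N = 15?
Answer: -2304/5 ≈ -460.80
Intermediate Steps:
m(a) = -1
V = -144/5 (V = 4 + (25 - 21*9)/5 = 4 + (25 - 189)/5 = 4 + (⅕)*(-164) = 4 - 164/5 = -144/5 ≈ -28.800)
(N - m(M))*V = (15 - 1*(-1))*(-144/5) = (15 + 1)*(-144/5) = 16*(-144/5) = -2304/5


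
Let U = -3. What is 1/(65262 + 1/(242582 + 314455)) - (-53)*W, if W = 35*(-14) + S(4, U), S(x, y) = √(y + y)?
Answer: -944096465052113/36353348695 + 53*I*√6 ≈ -25970.0 + 129.82*I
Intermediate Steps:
S(x, y) = √2*√y (S(x, y) = √(2*y) = √2*√y)
W = -490 + I*√6 (W = 35*(-14) + √2*√(-3) = -490 + √2*(I*√3) = -490 + I*√6 ≈ -490.0 + 2.4495*I)
1/(65262 + 1/(242582 + 314455)) - (-53)*W = 1/(65262 + 1/(242582 + 314455)) - (-53)*(-490 + I*√6) = 1/(65262 + 1/557037) - (25970 - 53*I*√6) = 1/(65262 + 1/557037) + (-25970 + 53*I*√6) = 1/(36353348695/557037) + (-25970 + 53*I*√6) = 557037/36353348695 + (-25970 + 53*I*√6) = -944096465052113/36353348695 + 53*I*√6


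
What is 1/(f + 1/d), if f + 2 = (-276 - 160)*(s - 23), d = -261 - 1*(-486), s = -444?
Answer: 225/45812251 ≈ 4.9114e-6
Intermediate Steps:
d = 225 (d = -261 + 486 = 225)
f = 203610 (f = -2 + (-276 - 160)*(-444 - 23) = -2 - 436*(-467) = -2 + 203612 = 203610)
1/(f + 1/d) = 1/(203610 + 1/225) = 1/(45812251/225) = 225/45812251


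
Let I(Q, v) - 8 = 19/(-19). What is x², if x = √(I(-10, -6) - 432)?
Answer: -425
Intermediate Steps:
I(Q, v) = 7 (I(Q, v) = 8 + 19/(-19) = 8 + 19*(-1/19) = 8 - 1 = 7)
x = 5*I*√17 (x = √(7 - 432) = √(-425) = 5*I*√17 ≈ 20.616*I)
x² = (5*I*√17)² = -425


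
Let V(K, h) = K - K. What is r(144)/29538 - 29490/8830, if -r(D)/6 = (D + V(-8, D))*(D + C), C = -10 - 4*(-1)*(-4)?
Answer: -3280207/483001 ≈ -6.7913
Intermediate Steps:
V(K, h) = 0
C = -26 (C = -10 + 4*(-4) = -10 - 16 = -26)
r(D) = -6*D*(-26 + D) (r(D) = -6*(D + 0)*(D - 26) = -6*D*(-26 + D))
r(144)/29538 - 29490/8830 = (6*144*(26 - 1*144))/29538 - 29490/8830 = (6*144*(26 - 144))*(1/29538) - 29490*1/8830 = (6*144*(-118))*(1/29538) - 2949/883 = -101952*1/29538 - 2949/883 = -1888/547 - 2949/883 = -3280207/483001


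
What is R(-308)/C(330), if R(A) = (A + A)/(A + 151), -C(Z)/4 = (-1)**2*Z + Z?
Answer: -7/4710 ≈ -0.0014862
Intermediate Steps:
C(Z) = -8*Z (C(Z) = -4*((-1)**2*Z + Z) = -4*(1*Z + Z) = -4*(Z + Z) = -8*Z)
R(A) = 2*A/(151 + A) (R(A) = (2*A)/(151 + A) = 2*A/(151 + A))
R(-308)/C(330) = (2*(-308)/(151 - 308))/((-8*330)) = (2*(-308)/(-157))/(-2640) = (2*(-308)*(-1/157))*(-1/2640) = (616/157)*(-1/2640) = -7/4710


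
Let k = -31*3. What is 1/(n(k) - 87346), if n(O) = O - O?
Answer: -1/87346 ≈ -1.1449e-5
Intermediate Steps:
k = -93
n(O) = 0
1/(n(k) - 87346) = 1/(0 - 87346) = 1/(-87346) = -1/87346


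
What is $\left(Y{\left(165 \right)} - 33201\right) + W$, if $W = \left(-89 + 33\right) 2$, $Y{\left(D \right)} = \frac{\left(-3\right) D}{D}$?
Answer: $-33316$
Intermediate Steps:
$Y{\left(D \right)} = -3$
$W = -112$ ($W = \left(-56\right) 2 = -112$)
$\left(Y{\left(165 \right)} - 33201\right) + W = \left(-3 - 33201\right) - 112 = -33204 - 112 = -33316$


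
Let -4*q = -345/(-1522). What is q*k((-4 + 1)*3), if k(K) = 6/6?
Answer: -345/6088 ≈ -0.056669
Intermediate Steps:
q = -345/6088 (q = -(-345)/(4*(-1522)) = -(-345)*(-1)/(4*1522) = -¼*345/1522 = -345/6088 ≈ -0.056669)
k(K) = 1 (k(K) = 6*(⅙) = 1)
q*k((-4 + 1)*3) = -345/6088*1 = -345/6088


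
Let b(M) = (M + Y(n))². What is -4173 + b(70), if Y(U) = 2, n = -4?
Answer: 1011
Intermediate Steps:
b(M) = (2 + M)² (b(M) = (M + 2)² = (2 + M)²)
-4173 + b(70) = -4173 + (2 + 70)² = -4173 + 72² = -4173 + 5184 = 1011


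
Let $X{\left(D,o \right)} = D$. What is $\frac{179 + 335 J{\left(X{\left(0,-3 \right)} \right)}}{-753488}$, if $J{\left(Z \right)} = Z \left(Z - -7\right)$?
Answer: $- \frac{179}{753488} \approx -0.00023756$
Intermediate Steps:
$J{\left(Z \right)} = Z \left(7 + Z\right)$ ($J{\left(Z \right)} = Z \left(Z + \left(-1 + 8\right)\right) = Z \left(Z + 7\right) = Z \left(7 + Z\right)$)
$\frac{179 + 335 J{\left(X{\left(0,-3 \right)} \right)}}{-753488} = \frac{179 + 335 \cdot 0 \left(7 + 0\right)}{-753488} = \left(179 + 335 \cdot 0 \cdot 7\right) \left(- \frac{1}{753488}\right) = \left(179 + 335 \cdot 0\right) \left(- \frac{1}{753488}\right) = \left(179 + 0\right) \left(- \frac{1}{753488}\right) = 179 \left(- \frac{1}{753488}\right) = - \frac{179}{753488}$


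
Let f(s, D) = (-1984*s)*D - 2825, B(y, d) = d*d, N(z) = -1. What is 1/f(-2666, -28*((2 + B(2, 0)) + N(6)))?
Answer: -1/148104457 ≈ -6.7520e-9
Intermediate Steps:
B(y, d) = d²
f(s, D) = -2825 - 1984*D*s (f(s, D) = -1984*D*s - 2825 = -2825 - 1984*D*s)
1/f(-2666, -28*((2 + B(2, 0)) + N(6))) = 1/(-2825 - 1984*(-28*((2 + 0²) - 1))*(-2666)) = 1/(-2825 - 1984*(-28*((2 + 0) - 1))*(-2666)) = 1/(-2825 - 1984*(-28*(2 - 1))*(-2666)) = 1/(-2825 - 1984*(-28*1)*(-2666)) = 1/(-2825 - 1984*(-28)*(-2666)) = 1/(-2825 - 148101632) = 1/(-148104457) = -1/148104457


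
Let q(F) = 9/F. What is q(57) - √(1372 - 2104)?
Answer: 3/19 - 2*I*√183 ≈ 0.15789 - 27.056*I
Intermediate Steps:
q(57) - √(1372 - 2104) = 9/57 - √(1372 - 2104) = 9*(1/57) - √(-732) = 3/19 - 2*I*√183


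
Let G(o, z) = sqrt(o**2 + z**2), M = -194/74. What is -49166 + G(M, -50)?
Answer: -49166 + sqrt(3431909)/37 ≈ -49116.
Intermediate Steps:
M = -97/37 (M = -194*1/74 = -97/37 ≈ -2.6216)
-49166 + G(M, -50) = -49166 + sqrt((-97/37)**2 + (-50)**2) = -49166 + sqrt(9409/1369 + 2500) = -49166 + sqrt(3431909/1369) = -49166 + sqrt(3431909)/37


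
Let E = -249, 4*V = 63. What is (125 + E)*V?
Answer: -1953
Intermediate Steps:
V = 63/4 (V = (1/4)*63 = 63/4 ≈ 15.750)
(125 + E)*V = (125 - 249)*(63/4) = -124*63/4 = -1953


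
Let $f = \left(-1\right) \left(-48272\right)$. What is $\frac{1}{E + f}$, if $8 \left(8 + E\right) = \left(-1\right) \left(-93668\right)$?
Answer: $\frac{2}{119945} \approx 1.6674 \cdot 10^{-5}$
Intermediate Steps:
$E = \frac{23401}{2}$ ($E = -8 + \frac{\left(-1\right) \left(-93668\right)}{8} = -8 + \frac{1}{8} \cdot 93668 = -8 + \frac{23417}{2} = \frac{23401}{2} \approx 11701.0$)
$f = 48272$
$\frac{1}{E + f} = \frac{1}{\frac{23401}{2} + 48272} = \frac{1}{\frac{119945}{2}} = \frac{2}{119945}$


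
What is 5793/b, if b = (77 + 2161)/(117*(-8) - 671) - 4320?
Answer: -3103117/2314826 ≈ -1.3405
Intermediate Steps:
b = -6944478/1607 (b = 2238/(-936 - 671) - 4320 = 2238/(-1607) - 4320 = 2238*(-1/1607) - 4320 = -2238/1607 - 4320 = -6944478/1607 ≈ -4321.4)
5793/b = 5793/(-6944478/1607) = 5793*(-1607/6944478) = -3103117/2314826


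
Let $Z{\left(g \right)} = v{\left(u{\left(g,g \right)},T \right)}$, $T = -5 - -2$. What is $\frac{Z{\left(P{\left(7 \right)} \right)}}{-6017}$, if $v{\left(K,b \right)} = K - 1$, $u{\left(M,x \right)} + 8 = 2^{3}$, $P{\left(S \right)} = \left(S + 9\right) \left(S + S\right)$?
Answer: $\frac{1}{6017} \approx 0.0001662$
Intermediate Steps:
$P{\left(S \right)} = 2 S \left(9 + S\right)$ ($P{\left(S \right)} = \left(9 + S\right) 2 S = 2 S \left(9 + S\right)$)
$T = -3$ ($T = -5 + 2 = -3$)
$u{\left(M,x \right)} = 0$ ($u{\left(M,x \right)} = -8 + 2^{3} = -8 + 8 = 0$)
$v{\left(K,b \right)} = -1 + K$
$Z{\left(g \right)} = -1$ ($Z{\left(g \right)} = -1 + 0 = -1$)
$\frac{Z{\left(P{\left(7 \right)} \right)}}{-6017} = - \frac{1}{-6017} = \left(-1\right) \left(- \frac{1}{6017}\right) = \frac{1}{6017}$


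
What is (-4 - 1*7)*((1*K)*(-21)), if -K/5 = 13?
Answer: -15015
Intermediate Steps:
K = -65 (K = -5*13 = -65)
(-4 - 1*7)*((1*K)*(-21)) = (-4 - 1*7)*((1*(-65))*(-21)) = (-4 - 7)*(-65*(-21)) = -11*1365 = -15015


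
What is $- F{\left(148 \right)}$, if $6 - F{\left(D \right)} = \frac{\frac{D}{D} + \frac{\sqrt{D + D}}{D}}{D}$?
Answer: $- \frac{887}{148} + \frac{\sqrt{74}}{10952} \approx -5.9925$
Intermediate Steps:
$F{\left(D \right)} = 6 - \frac{1 + \frac{\sqrt{2}}{\sqrt{D}}}{D}$ ($F{\left(D \right)} = 6 - \frac{\frac{D}{D} + \frac{\sqrt{D + D}}{D}}{D} = 6 - \frac{1 + \frac{\sqrt{2 D}}{D}}{D} = 6 - \frac{1 + \frac{\sqrt{2} \sqrt{D}}{D}}{D} = 6 - \frac{1 + \frac{\sqrt{2}}{\sqrt{D}}}{D}$)
$- F{\left(148 \right)} = - (6 - \frac{1}{148} - \frac{\sqrt{2}}{296 \sqrt{37}}) = - (6 - \frac{1}{148} - \sqrt{2} \frac{\sqrt{37}}{10952}) = - (6 - \frac{1}{148} - \frac{\sqrt{74}}{10952}) = - (\frac{887}{148} - \frac{\sqrt{74}}{10952}) = - \frac{887}{148} + \frac{\sqrt{74}}{10952}$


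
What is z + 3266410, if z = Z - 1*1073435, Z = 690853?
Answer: 2883828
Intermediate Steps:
z = -382582 (z = 690853 - 1*1073435 = 690853 - 1073435 = -382582)
z + 3266410 = -382582 + 3266410 = 2883828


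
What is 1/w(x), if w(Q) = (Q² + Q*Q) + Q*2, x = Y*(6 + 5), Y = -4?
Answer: 1/3784 ≈ 0.00026427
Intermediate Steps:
x = -44 (x = -4*(6 + 5) = -4*11 = -44)
w(Q) = 2*Q + 2*Q² (w(Q) = (Q² + Q²) + 2*Q = 2*Q² + 2*Q = 2*Q + 2*Q²)
1/w(x) = 1/(2*(-44)*(1 - 44)) = 1/(2*(-44)*(-43)) = 1/3784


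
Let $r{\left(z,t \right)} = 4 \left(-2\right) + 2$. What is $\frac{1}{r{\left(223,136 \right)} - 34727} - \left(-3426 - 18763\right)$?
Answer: $\frac{770690536}{34733} \approx 22189.0$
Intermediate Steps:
$r{\left(z,t \right)} = -6$ ($r{\left(z,t \right)} = -8 + 2 = -6$)
$\frac{1}{r{\left(223,136 \right)} - 34727} - \left(-3426 - 18763\right) = \frac{1}{-6 - 34727} - \left(-3426 - 18763\right) = \frac{1}{-34733} - -22189 = - \frac{1}{34733} + 22189 = \frac{770690536}{34733}$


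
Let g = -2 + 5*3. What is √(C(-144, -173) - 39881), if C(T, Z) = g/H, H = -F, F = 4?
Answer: I*√159537/2 ≈ 199.71*I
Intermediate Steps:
H = -4 (H = -1*4 = -4)
g = 13 (g = -2 + 15 = 13)
C(T, Z) = -13/4 (C(T, Z) = 13/(-4) = 13*(-¼) = -13/4)
√(C(-144, -173) - 39881) = √(-13/4 - 39881) = √(-159537/4) = I*√159537/2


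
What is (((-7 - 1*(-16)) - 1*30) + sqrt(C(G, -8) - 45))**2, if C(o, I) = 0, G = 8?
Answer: 396 - 126*I*sqrt(5) ≈ 396.0 - 281.74*I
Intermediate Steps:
(((-7 - 1*(-16)) - 1*30) + sqrt(C(G, -8) - 45))**2 = (((-7 - 1*(-16)) - 1*30) + sqrt(0 - 45))**2 = (((-7 + 16) - 30) + sqrt(-45))**2 = ((9 - 30) + 3*I*sqrt(5))**2 = (-21 + 3*I*sqrt(5))**2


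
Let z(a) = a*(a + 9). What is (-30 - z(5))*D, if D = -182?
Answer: 18200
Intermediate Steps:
z(a) = a*(9 + a)
(-30 - z(5))*D = (-30 - 5*(9 + 5))*(-182) = (-30 - 5*14)*(-182) = (-30 - 1*70)*(-182) = (-30 - 70)*(-182) = -100*(-182) = 18200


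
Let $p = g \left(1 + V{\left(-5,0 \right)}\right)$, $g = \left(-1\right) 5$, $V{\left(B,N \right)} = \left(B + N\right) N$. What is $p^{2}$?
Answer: $25$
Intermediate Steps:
$V{\left(B,N \right)} = N \left(B + N\right)$
$g = -5$
$p = -5$ ($p = - 5 \left(1 + 0 \left(-5 + 0\right)\right) = - 5 \left(1 + 0 \left(-5\right)\right) = - 5 \left(1 + 0\right) = \left(-5\right) 1 = -5$)
$p^{2} = \left(-5\right)^{2} = 25$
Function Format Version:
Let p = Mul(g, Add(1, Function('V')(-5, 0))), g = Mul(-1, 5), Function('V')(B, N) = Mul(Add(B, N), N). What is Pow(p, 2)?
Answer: 25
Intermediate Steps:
Function('V')(B, N) = Mul(N, Add(B, N))
g = -5
p = -5 (p = Mul(-5, Add(1, Mul(0, Add(-5, 0)))) = Mul(-5, Add(1, Mul(0, -5))) = Mul(-5, Add(1, 0)) = Mul(-5, 1) = -5)
Pow(p, 2) = Pow(-5, 2) = 25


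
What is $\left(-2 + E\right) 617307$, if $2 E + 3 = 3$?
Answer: $-1234614$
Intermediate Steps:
$E = 0$ ($E = - \frac{3}{2} + \frac{1}{2} \cdot 3 = - \frac{3}{2} + \frac{3}{2} = 0$)
$\left(-2 + E\right) 617307 = \left(-2 + 0\right) 617307 = \left(-2\right) 617307 = -1234614$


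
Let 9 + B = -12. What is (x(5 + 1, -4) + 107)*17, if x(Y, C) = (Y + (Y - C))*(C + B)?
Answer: -4981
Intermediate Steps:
B = -21 (B = -9 - 12 = -21)
x(Y, C) = (-21 + C)*(-C + 2*Y) (x(Y, C) = (Y + (Y - C))*(C - 21) = (-C + 2*Y)*(-21 + C) = (-21 + C)*(-C + 2*Y))
(x(5 + 1, -4) + 107)*17 = ((-1*(-4)² - 42*(5 + 1) + 21*(-4) + 2*(-4)*(5 + 1)) + 107)*17 = ((-1*16 - 42*6 - 84 + 2*(-4)*6) + 107)*17 = ((-16 - 252 - 84 - 48) + 107)*17 = (-400 + 107)*17 = -293*17 = -4981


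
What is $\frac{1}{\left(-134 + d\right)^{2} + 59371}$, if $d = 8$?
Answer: $\frac{1}{75247} \approx 1.329 \cdot 10^{-5}$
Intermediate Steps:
$\frac{1}{\left(-134 + d\right)^{2} + 59371} = \frac{1}{\left(-134 + 8\right)^{2} + 59371} = \frac{1}{\left(-126\right)^{2} + 59371} = \frac{1}{15876 + 59371} = \frac{1}{75247}$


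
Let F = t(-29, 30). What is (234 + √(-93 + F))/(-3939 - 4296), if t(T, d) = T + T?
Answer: -26/915 - I*√151/8235 ≈ -0.028415 - 0.0014922*I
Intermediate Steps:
t(T, d) = 2*T
F = -58 (F = 2*(-29) = -58)
(234 + √(-93 + F))/(-3939 - 4296) = (234 + √(-93 - 58))/(-3939 - 4296) = (234 + √(-151))/(-8235) = (234 + I*√151)*(-1/8235) = -26/915 - I*√151/8235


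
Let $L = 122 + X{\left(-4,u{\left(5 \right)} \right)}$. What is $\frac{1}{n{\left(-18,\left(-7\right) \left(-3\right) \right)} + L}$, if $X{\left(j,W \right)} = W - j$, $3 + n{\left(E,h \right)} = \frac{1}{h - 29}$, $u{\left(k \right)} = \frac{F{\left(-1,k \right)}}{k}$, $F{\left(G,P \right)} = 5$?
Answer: $\frac{8}{991} \approx 0.0080727$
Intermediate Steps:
$u{\left(k \right)} = \frac{5}{k}$
$n{\left(E,h \right)} = -3 + \frac{1}{-29 + h}$ ($n{\left(E,h \right)} = -3 + \frac{1}{h - 29} = -3 + \frac{1}{-29 + h}$)
$L = 127$ ($L = 122 + \left(\frac{5}{5} - -4\right) = 122 + \left(5 \cdot \frac{1}{5} + 4\right) = 122 + \left(1 + 4\right) = 122 + 5 = 127$)
$\frac{1}{n{\left(-18,\left(-7\right) \left(-3\right) \right)} + L} = \frac{1}{\frac{88 - 3 \left(\left(-7\right) \left(-3\right)\right)}{-29 - -21} + 127} = \frac{1}{\frac{88 - 63}{-29 + 21} + 127} = \frac{1}{\frac{88 - 63}{-8} + 127} = \frac{1}{\left(- \frac{1}{8}\right) 25 + 127} = \frac{1}{- \frac{25}{8} + 127} = \frac{1}{\frac{991}{8}} = \frac{8}{991}$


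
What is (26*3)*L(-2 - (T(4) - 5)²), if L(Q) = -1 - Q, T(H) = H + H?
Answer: 780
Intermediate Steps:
T(H) = 2*H
(26*3)*L(-2 - (T(4) - 5)²) = (26*3)*(-1 - (-2 - (2*4 - 5)²)) = 78*(-1 - (-2 - (8 - 5)²)) = 78*(-1 - (-2 - 1*3²)) = 78*(-1 - (-2 - 1*9)) = 78*(-1 - (-2 - 9)) = 78*(-1 - 1*(-11)) = 78*(-1 + 11) = 78*10 = 780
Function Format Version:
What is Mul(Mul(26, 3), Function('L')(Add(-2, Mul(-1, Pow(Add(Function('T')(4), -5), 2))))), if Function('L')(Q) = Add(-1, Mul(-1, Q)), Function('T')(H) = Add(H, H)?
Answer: 780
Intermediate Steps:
Function('T')(H) = Mul(2, H)
Mul(Mul(26, 3), Function('L')(Add(-2, Mul(-1, Pow(Add(Function('T')(4), -5), 2))))) = Mul(Mul(26, 3), Add(-1, Mul(-1, Add(-2, Mul(-1, Pow(Add(Mul(2, 4), -5), 2)))))) = Mul(78, Add(-1, Mul(-1, Add(-2, Mul(-1, Pow(Add(8, -5), 2)))))) = Mul(78, Add(-1, Mul(-1, Add(-2, Mul(-1, Pow(3, 2)))))) = Mul(78, Add(-1, Mul(-1, Add(-2, Mul(-1, 9))))) = Mul(78, Add(-1, Mul(-1, Add(-2, -9)))) = Mul(78, Add(-1, Mul(-1, -11))) = Mul(78, Add(-1, 11)) = Mul(78, 10) = 780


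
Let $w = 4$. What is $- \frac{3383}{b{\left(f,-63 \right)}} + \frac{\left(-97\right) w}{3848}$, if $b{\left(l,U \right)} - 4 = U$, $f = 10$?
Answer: $\frac{3248723}{56758} \approx 57.238$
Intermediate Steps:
$b{\left(l,U \right)} = 4 + U$
$- \frac{3383}{b{\left(f,-63 \right)}} + \frac{\left(-97\right) w}{3848} = - \frac{3383}{4 - 63} + \frac{\left(-97\right) 4}{3848} = - \frac{3383}{-59} - \frac{97}{962} = \left(-3383\right) \left(- \frac{1}{59}\right) - \frac{97}{962} = \frac{3383}{59} - \frac{97}{962} = \frac{3248723}{56758}$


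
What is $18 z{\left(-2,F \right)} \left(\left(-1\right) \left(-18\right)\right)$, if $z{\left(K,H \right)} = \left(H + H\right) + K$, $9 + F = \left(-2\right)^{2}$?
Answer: $-3888$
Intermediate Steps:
$F = -5$ ($F = -9 + \left(-2\right)^{2} = -9 + 4 = -5$)
$z{\left(K,H \right)} = K + 2 H$ ($z{\left(K,H \right)} = 2 H + K = K + 2 H$)
$18 z{\left(-2,F \right)} \left(\left(-1\right) \left(-18\right)\right) = 18 \left(-2 + 2 \left(-5\right)\right) \left(\left(-1\right) \left(-18\right)\right) = 18 \left(-2 - 10\right) 18 = 18 \left(-12\right) 18 = \left(-216\right) 18 = -3888$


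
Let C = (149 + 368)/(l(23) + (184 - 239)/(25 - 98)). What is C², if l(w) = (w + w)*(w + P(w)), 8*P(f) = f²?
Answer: 22790129296/1433639838409 ≈ 0.015897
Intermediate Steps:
P(f) = f²/8
l(w) = 2*w*(w + w²/8) (l(w) = (w + w)*(w + w²/8) = (2*w)*(w + w²/8) = 2*w*(w + w²/8))
C = 150964/1197347 (C = (149 + 368)/((¼)*23²*(8 + 23) + (184 - 239)/(25 - 98)) = 517/((¼)*529*31 - 55/(-73)) = 517/(16399/4 - 55*(-1/73)) = 517/(16399/4 + 55/73) = 517/(1197347/292) = 517*(292/1197347) = 150964/1197347 ≈ 0.12608)
C² = (150964/1197347)² = 22790129296/1433639838409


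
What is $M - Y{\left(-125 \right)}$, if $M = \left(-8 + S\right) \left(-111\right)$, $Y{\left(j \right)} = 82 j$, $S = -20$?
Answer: $13358$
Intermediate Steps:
$M = 3108$ ($M = \left(-8 - 20\right) \left(-111\right) = \left(-28\right) \left(-111\right) = 3108$)
$M - Y{\left(-125 \right)} = 3108 - 82 \left(-125\right) = 3108 - -10250 = 3108 + 10250 = 13358$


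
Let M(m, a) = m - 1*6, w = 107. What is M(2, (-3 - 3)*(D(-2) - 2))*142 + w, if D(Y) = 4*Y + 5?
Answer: -461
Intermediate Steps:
D(Y) = 5 + 4*Y
M(m, a) = -6 + m (M(m, a) = m - 6 = -6 + m)
M(2, (-3 - 3)*(D(-2) - 2))*142 + w = (-6 + 2)*142 + 107 = -4*142 + 107 = -568 + 107 = -461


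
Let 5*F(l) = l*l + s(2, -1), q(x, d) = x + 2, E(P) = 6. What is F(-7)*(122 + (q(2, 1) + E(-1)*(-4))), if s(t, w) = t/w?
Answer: 4794/5 ≈ 958.80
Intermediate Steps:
q(x, d) = 2 + x
F(l) = -⅖ + l²/5 (F(l) = (l*l + 2/(-1))/5 = (l² + 2*(-1))/5 = (l² - 2)/5 = (-2 + l²)/5 = -⅖ + l²/5)
F(-7)*(122 + (q(2, 1) + E(-1)*(-4))) = (-⅖ + (⅕)*(-7)²)*(122 + ((2 + 2) + 6*(-4))) = (-⅖ + (⅕)*49)*(122 + (4 - 24)) = (-⅖ + 49/5)*(122 - 20) = (47/5)*102 = 4794/5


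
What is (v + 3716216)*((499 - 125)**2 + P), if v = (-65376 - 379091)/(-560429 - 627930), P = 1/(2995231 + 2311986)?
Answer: 3278375548252884988318023/6306879086903 ≈ 5.1981e+11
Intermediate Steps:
P = 1/5307217 ≈ 1.8842e-7
v = 444467/1188359 (v = -444467/(-1188359) = -444467*(-1/1188359) = 444467/1188359 ≈ 0.37402)
(v + 3716216)*((499 - 125)**2 + P) = (444467/1188359 + 3716216)*((499 - 125)**2 + 1/5307217) = 4416199174011*(374**2 + 1/5307217)/1188359 = 4416199174011*(139876 + 1/5307217)/1188359 = (4416199174011/1188359)*(742352285093/5307217) = 3278375548252884988318023/6306879086903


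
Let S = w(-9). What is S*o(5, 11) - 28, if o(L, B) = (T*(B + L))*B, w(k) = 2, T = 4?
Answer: 1380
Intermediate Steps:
S = 2
o(L, B) = B*(4*B + 4*L) (o(L, B) = (4*(B + L))*B = (4*B + 4*L)*B = B*(4*B + 4*L))
S*o(5, 11) - 28 = 2*(4*11*(11 + 5)) - 28 = 2*(4*11*16) - 28 = 2*704 - 28 = 1408 - 28 = 1380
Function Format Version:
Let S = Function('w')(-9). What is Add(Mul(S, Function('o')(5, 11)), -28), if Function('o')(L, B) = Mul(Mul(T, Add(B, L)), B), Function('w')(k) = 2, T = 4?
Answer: 1380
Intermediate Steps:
S = 2
Function('o')(L, B) = Mul(B, Add(Mul(4, B), Mul(4, L))) (Function('o')(L, B) = Mul(Mul(4, Add(B, L)), B) = Mul(Add(Mul(4, B), Mul(4, L)), B) = Mul(B, Add(Mul(4, B), Mul(4, L))))
Add(Mul(S, Function('o')(5, 11)), -28) = Add(Mul(2, Mul(4, 11, Add(11, 5))), -28) = Add(Mul(2, Mul(4, 11, 16)), -28) = Add(Mul(2, 704), -28) = Add(1408, -28) = 1380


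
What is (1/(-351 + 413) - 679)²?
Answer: 1772157409/3844 ≈ 4.6102e+5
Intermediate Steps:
(1/(-351 + 413) - 679)² = (1/62 - 679)² = (-42097/62)² = 1772157409/3844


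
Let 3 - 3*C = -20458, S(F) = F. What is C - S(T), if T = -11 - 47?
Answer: 20635/3 ≈ 6878.3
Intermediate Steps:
T = -58
C = 20461/3 (C = 1 - ⅓*(-20458) = 1 + 20458/3 = 20461/3 ≈ 6820.3)
C - S(T) = 20461/3 - 1*(-58) = 20461/3 + 58 = 20635/3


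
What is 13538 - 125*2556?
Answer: -305962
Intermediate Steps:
13538 - 125*2556 = 13538 - 1*319500 = 13538 - 319500 = -305962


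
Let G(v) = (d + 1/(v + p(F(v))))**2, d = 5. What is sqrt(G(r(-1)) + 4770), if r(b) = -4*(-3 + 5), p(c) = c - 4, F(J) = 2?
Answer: sqrt(479401)/10 ≈ 69.239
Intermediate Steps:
p(c) = -4 + c
r(b) = -8 (r(b) = -4*2 = -8)
G(v) = (5 + 1/(-2 + v))**2 (G(v) = (5 + 1/(v + (-4 + 2)))**2 = (5 + 1/(v - 2))**2 = (5 + 1/(-2 + v))**2)
sqrt(G(r(-1)) + 4770) = sqrt((-9 + 5*(-8))**2/(-2 - 8)**2 + 4770) = sqrt((-9 - 40)**2/(-10)**2 + 4770) = sqrt((-49)**2*(1/100) + 4770) = sqrt(2401*(1/100) + 4770) = sqrt(2401/100 + 4770) = sqrt(479401/100) = sqrt(479401)/10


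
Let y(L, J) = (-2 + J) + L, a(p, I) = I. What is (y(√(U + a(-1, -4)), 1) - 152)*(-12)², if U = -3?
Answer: -22032 + 144*I*√7 ≈ -22032.0 + 380.99*I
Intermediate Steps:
y(L, J) = -2 + J + L
(y(√(U + a(-1, -4)), 1) - 152)*(-12)² = ((-2 + 1 + √(-3 - 4)) - 152)*(-12)² = ((-2 + 1 + √(-7)) - 152)*144 = ((-2 + 1 + I*√7) - 152)*144 = ((-1 + I*√7) - 152)*144 = (-153 + I*√7)*144 = -22032 + 144*I*√7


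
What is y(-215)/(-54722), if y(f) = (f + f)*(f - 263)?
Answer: -102770/27361 ≈ -3.7561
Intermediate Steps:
y(f) = 2*f*(-263 + f) (y(f) = (2*f)*(-263 + f) = 2*f*(-263 + f))
y(-215)/(-54722) = (2*(-215)*(-263 - 215))/(-54722) = (2*(-215)*(-478))*(-1/54722) = 205540*(-1/54722) = -102770/27361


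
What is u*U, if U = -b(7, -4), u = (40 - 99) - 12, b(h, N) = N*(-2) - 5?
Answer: 213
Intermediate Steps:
b(h, N) = -5 - 2*N (b(h, N) = -2*N - 5 = -5 - 2*N)
u = -71 (u = -59 - 12 = -71)
U = -3 (U = -(-5 - 2*(-4)) = -(-5 + 8) = -1*3 = -3)
u*U = -71*(-3) = 213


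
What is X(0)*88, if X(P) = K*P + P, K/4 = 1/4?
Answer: 0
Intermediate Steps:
K = 1 (K = 4/4 = 4*(¼) = 1)
X(P) = 2*P (X(P) = 1*P + P = P + P = 2*P)
X(0)*88 = (2*0)*88 = 0*88 = 0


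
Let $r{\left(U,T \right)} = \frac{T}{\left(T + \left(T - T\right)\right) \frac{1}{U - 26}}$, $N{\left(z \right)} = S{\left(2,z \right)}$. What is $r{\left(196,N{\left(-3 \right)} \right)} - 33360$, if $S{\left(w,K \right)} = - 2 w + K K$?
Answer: $-33190$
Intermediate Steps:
$S{\left(w,K \right)} = K^{2} - 2 w$ ($S{\left(w,K \right)} = - 2 w + K^{2} = K^{2} - 2 w$)
$N{\left(z \right)} = -4 + z^{2}$ ($N{\left(z \right)} = z^{2} - 4 = -4 + z^{2}$)
$r{\left(U,T \right)} = -26 + U$ ($r{\left(U,T \right)} = \frac{T}{\left(T + 0\right) \frac{1}{-26 + U}} = \frac{T}{T \frac{1}{-26 + U}} = T \frac{-26 + U}{T} = -26 + U$)
$r{\left(196,N{\left(-3 \right)} \right)} - 33360 = \left(-26 + 196\right) - 33360 = 170 - 33360 = -33190$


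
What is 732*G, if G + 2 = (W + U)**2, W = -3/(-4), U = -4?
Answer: 25071/4 ≈ 6267.8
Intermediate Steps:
W = 3/4 (W = -3*(-1/4) = 3/4 ≈ 0.75000)
G = 137/16 (G = -2 + (3/4 - 4)**2 = -2 + (-13/4)**2 = -2 + 169/16 = 137/16 ≈ 8.5625)
732*G = 732*(137/16) = 25071/4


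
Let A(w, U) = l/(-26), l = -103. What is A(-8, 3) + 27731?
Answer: 721109/26 ≈ 27735.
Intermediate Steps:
A(w, U) = 103/26 (A(w, U) = -103/(-26) = -103*(-1/26) = 103/26)
A(-8, 3) + 27731 = 103/26 + 27731 = 721109/26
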